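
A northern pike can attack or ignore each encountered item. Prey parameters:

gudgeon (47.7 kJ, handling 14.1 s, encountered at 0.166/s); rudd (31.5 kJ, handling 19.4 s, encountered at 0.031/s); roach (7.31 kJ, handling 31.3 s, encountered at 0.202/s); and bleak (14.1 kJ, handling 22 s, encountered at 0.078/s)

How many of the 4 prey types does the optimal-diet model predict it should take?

1

Profitabilities (E/h, kJ/s): gudgeon 3.38, rudd 1.62, bleak 0.641, roach 0.234. Add prey in this order while the next type's profitability exceeds the intake rate on those already taken.
Rate on top 1: 2.37. rudd: 1.62 < 2.37 → exclude; stop.
Optimal diet: gudgeon — 1 of 4 types.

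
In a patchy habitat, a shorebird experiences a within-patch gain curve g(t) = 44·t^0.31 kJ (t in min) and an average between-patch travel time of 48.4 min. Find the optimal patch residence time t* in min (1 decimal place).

21.7 min

Optimal t* satisfies g'(t*) = g(t*)/(T + t*).
g'(t) = 0.31·44·t^-0.69. Setting 0.31·44·t^-0.69 = 44·t^0.31/(48.4+t) gives 0.31(48.4+t) = t, so 0.69·t = 0.31×48.4.
t* = 0.31×48.4/0.69 = 21.74 min.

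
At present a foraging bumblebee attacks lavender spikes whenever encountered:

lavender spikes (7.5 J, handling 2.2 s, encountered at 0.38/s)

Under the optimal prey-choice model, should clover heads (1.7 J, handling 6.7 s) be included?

On lavender spikes alone, R = ΣλE/(1+Σλh) = 2.85/1.836 = 1.552 J/s.
clover heads: E/h = 1.7/6.7 = 0.2537 J/s.
0.2537 < 1.552, so adding clover heads would lower the average — exclude it.

No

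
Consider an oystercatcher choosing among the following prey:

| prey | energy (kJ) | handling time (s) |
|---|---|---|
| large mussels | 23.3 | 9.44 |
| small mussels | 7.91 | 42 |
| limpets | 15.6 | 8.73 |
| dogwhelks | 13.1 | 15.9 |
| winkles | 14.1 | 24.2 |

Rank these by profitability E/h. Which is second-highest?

limpets

Profitability E/h (kJ/s): large mussels = 23.3/9.44 = 2.47, small mussels = 7.91/42 = 0.188, limpets = 15.6/8.73 = 1.79, dogwhelks = 13.1/15.9 = 0.824, winkles = 14.1/24.2 = 0.583.
Ranked: large mussels > limpets > dogwhelks > winkles > small mussels.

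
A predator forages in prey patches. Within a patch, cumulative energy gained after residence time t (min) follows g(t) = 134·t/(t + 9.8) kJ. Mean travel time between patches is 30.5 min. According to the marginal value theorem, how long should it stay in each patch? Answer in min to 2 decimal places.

Maximise g(t)/(T+t): set derivative to zero → g'(t)(T+t) = g(t).
g'(t) = 134·9.8/(t + 9.8)². Setting 134·9.8/(t+9.8)² = 134t/[(t+9.8)(30.5+t)] gives 9.8(30.5+t) = t(t+9.8), so t² = 9.8×30.5 = 298.9.
t* = √298.9 = 17.29 min.

17.29 min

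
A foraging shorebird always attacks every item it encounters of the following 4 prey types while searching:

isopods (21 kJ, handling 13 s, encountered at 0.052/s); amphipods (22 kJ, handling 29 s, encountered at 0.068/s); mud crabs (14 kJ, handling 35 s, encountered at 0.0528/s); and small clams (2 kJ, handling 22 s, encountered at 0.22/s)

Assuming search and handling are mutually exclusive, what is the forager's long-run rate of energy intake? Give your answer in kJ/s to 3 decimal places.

0.364 kJ/s

R = Σλ_iE_i / (1 + Σλ_ih_i)
Numerator: 0.052×21 + 0.068×22 + 0.0528×14 + 0.22×2 = 3.767
Denominator: 1 + 0.052×13 + 0.068×29 + 0.0528×35 + 0.22×22 = 10.34
R = 3.767/10.34 = 0.3645 kJ/s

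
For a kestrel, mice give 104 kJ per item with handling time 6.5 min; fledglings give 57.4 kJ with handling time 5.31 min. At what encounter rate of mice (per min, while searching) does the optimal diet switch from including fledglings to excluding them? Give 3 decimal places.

0.320 per min

The zero-one rule: include fledglings iff E₂/h₂ > λE₁/(1+λh₁). Equality gives the switch point.
λE₁h₂ = E₂ + λE₂h₁ ⇒ λ = E₂/(E₁h₂ − E₂h₁) = 57.4/(552.2 − 373.1) = 0.3204 per min.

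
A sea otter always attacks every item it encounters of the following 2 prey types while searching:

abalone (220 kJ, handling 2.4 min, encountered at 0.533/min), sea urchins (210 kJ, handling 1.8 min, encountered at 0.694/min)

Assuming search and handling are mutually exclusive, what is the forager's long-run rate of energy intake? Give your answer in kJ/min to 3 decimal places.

R = (0.533×220 + 0.694×210) / (1 + 0.533×2.4 + 0.694×1.8) = 263/3.528 = 74.54 kJ/min.

74.538 kJ/min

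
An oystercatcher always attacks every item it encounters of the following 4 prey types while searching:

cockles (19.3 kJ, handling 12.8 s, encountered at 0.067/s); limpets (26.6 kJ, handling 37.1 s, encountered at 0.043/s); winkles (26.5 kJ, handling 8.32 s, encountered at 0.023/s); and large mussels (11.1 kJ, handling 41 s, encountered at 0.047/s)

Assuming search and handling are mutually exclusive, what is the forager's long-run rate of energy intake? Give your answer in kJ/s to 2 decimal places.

R = Σλ_iE_i / (1 + Σλ_ih_i)
Numerator: 0.067×19.3 + 0.043×26.6 + 0.023×26.5 + 0.047×11.1 = 3.568
Denominator: 1 + 0.067×12.8 + 0.043×37.1 + 0.023×8.32 + 0.047×41 = 5.571
R = 3.568/5.571 = 0.6404 kJ/s

0.64 kJ/s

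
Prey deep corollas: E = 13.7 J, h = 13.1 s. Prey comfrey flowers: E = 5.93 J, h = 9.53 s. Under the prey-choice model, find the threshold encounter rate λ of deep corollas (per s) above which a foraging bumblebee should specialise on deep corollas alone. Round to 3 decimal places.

Drop comfrey flowers once their profitability E₂/h₂ falls below the rate achievable on deep corollas alone: E₂/h₂ = λE₁/(1 + λh₁).
Solve for λ: λE₁h₂ = E₂(1 + λh₁) → λ(E₁h₂ − E₂h₁) = E₂ → λ = E₂/(E₁h₂ − E₂h₁).
λ = 5.93/(13.7×9.53 − 5.93×13.1) = 5.93/52.88 = 0.1121 per s.

0.112 per s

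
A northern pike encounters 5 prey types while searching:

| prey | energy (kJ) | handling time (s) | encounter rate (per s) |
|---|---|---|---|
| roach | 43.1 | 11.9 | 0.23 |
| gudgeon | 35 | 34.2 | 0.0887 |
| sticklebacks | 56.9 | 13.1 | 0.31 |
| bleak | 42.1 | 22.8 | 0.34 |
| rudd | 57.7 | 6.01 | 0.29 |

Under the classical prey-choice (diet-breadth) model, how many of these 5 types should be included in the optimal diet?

E/h in descending order: rudd 9.6, sticklebacks 4.34, roach 3.62, bleak 1.85, gudgeon 1.02 kJ/s. The optimal diet is the largest prefix of this list for which every included type satisfies E_i/h_i > R on the types above it.
Rate on top 1: 6.1. sticklebacks: 4.34 < 6.1 → exclude; stop.
Optimal diet: rudd — 1 of 5 types.

1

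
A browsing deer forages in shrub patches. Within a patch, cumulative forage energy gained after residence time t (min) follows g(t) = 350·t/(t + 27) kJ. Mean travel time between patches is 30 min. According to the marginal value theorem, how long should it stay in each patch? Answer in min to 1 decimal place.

28.5 min

By the marginal value theorem, leave when the instantaneous gain rate g'(t) equals the habitat-wide average g(t)/(T + t).
g'(t) = 350·27/(t + 27)². Setting 350·27/(t+27)² = 350t/[(t+27)(30+t)] gives 27(30+t) = t(t+27), so t² = 27×30 = 810.
t* = √810 = 28.46 min.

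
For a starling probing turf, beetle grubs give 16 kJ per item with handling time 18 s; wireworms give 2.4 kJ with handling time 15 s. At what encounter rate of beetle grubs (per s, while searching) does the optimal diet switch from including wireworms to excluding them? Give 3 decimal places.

Drop wireworms once their profitability E₂/h₂ falls below the rate achievable on beetle grubs alone: E₂/h₂ = λE₁/(1 + λh₁).
Solve for λ: λE₁h₂ = E₂(1 + λh₁) → λ(E₁h₂ − E₂h₁) = E₂ → λ = E₂/(E₁h₂ − E₂h₁).
λ = 2.4/(16×15 − 2.4×18) = 2.4/196.8 = 0.0122 per s.

0.012 per s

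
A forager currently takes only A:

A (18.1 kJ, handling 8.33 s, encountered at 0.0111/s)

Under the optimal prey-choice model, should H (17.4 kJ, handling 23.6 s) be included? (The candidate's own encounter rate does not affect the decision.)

Yes

Current rate: (0.0111×18.1)/(1 + 0.0111×8.33) = 0.1839 kJ/s.
Profitability of H: 17.4/23.6 = 0.7373 kJ/s.
0.7373 > 0.1839, so adding H raises the average — include it.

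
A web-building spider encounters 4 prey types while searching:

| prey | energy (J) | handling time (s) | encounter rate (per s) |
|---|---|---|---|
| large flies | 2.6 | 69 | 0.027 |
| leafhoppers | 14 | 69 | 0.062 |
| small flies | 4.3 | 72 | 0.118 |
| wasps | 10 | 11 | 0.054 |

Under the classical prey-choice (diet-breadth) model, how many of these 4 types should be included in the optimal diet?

Rank by E/h (J/s): wasps 0.909, leafhoppers 0.203, small flies 0.0597, large flies 0.0377. Include each in turn until the next type's E/h falls below the running intake rate.
Rate on top 1: 0.3388. leafhoppers: 0.203 < 0.3388 → exclude; stop.
Optimal diet: wasps — 1 of 4 types.

1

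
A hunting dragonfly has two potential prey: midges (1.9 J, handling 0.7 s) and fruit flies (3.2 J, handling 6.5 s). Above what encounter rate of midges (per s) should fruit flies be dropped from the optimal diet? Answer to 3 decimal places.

0.317 per s

The zero-one rule: include fruit flies iff E₂/h₂ > λE₁/(1+λh₁). Equality gives the switch point.
λE₁h₂ = E₂ + λE₂h₁ ⇒ λ = E₂/(E₁h₂ − E₂h₁) = 3.2/(12.35 − 2.24) = 0.3165 per s.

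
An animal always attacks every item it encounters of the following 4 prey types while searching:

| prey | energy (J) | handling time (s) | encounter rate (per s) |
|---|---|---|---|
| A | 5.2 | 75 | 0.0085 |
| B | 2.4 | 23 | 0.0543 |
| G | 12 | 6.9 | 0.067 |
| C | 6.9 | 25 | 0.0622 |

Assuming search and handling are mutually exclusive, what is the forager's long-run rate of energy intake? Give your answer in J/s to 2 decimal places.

0.29 J/s

Energy encountered per unit search time: 0.0085×5.2 + 0.0543×2.4 + 0.067×12 + 0.0622×6.9 = 1.408 J/s.
Handling time per unit search time: 0.0085×75 + 0.0543×23 + 0.067×6.9 + 0.0622×25 = 3.904.
Rate = 1.408/(1 + 3.904) = 0.2871 J/s.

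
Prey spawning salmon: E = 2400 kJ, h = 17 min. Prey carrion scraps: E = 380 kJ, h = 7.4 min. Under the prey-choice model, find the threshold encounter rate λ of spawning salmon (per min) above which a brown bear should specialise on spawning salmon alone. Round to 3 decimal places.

0.034 per min

Drop carrion scraps once their profitability E₂/h₂ falls below the rate achievable on spawning salmon alone: E₂/h₂ = λE₁/(1 + λh₁).
Solve for λ: λE₁h₂ = E₂(1 + λh₁) → λ(E₁h₂ − E₂h₁) = E₂ → λ = E₂/(E₁h₂ − E₂h₁).
λ = 380/(2400×7.4 − 380×17) = 380/1.13e+04 = 0.03363 per min.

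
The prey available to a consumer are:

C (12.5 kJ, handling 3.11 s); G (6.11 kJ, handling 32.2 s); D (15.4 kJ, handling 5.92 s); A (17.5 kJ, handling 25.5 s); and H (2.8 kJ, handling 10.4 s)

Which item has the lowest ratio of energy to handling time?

In descending order of E/h:
C: 12.5/3.11 = 4.02 kJ/s
D: 15.4/5.92 = 2.6 kJ/s
A: 17.5/25.5 = 0.686 kJ/s
H: 2.8/10.4 = 0.269 kJ/s
G: 6.11/32.2 = 0.19 kJ/s

G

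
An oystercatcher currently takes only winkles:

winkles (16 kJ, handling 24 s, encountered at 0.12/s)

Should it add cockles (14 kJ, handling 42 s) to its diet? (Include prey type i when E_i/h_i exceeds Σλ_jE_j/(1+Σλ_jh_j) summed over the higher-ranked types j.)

No

Current rate: (0.12×16)/(1 + 0.12×24) = 0.4948 kJ/s.
Profitability of cockles: 14/42 = 0.3333 kJ/s.
0.3333 < 0.4948, so adding cockles would lower the average — exclude it.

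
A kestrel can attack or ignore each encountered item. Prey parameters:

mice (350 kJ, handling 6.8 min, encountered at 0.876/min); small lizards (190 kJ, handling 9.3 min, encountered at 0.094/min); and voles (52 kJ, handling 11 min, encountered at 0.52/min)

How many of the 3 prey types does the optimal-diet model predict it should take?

1

Rank by E/h (kJ/min): mice 51.5, small lizards 20.4, voles 4.73. Include each in turn until the next type's E/h falls below the running intake rate.
Rate on top 1: 44.07. small lizards: 20.4 < 44.07 → exclude; stop.
Optimal diet: mice — 1 of 3 types.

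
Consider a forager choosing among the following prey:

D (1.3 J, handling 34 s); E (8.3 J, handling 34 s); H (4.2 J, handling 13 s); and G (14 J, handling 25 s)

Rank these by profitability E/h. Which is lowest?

In descending order of E/h:
G: 14/25 = 0.56 J/s
H: 4.2/13 = 0.323 J/s
E: 8.3/34 = 0.244 J/s
D: 1.3/34 = 0.0382 J/s

D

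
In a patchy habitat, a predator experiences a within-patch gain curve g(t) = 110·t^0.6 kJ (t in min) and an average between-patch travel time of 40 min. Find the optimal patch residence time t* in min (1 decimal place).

Maximise g(t)/(T+t): set derivative to zero → g'(t)(T+t) = g(t).
g'(t) = 0.6·110·t^-0.4. Setting 0.6·110·t^-0.4 = 110·t^0.6/(40+t) gives 0.6(40+t) = t, so 0.40·t = 0.6×40.
t* = 0.6×40/0.40 = 60 min.

60.0 min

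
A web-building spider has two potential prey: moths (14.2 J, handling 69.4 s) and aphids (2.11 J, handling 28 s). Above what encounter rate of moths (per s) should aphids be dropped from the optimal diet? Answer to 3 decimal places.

0.008 per s

The zero-one rule: include aphids iff E₂/h₂ > λE₁/(1+λh₁). Equality gives the switch point.
λE₁h₂ = E₂ + λE₂h₁ ⇒ λ = E₂/(E₁h₂ − E₂h₁) = 2.11/(397.6 − 146.4) = 0.008401 per s.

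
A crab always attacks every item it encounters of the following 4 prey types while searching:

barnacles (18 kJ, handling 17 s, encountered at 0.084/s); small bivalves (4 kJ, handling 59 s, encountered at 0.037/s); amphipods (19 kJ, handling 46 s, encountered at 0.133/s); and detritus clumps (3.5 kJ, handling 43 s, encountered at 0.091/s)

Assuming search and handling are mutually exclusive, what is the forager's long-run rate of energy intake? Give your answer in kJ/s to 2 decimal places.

0.31 kJ/s

R = Σλ_iE_i / (1 + Σλ_ih_i)
Numerator: 0.084×18 + 0.037×4 + 0.133×19 + 0.091×3.5 = 4.506
Denominator: 1 + 0.084×17 + 0.037×59 + 0.133×46 + 0.091×43 = 14.64
R = 4.506/14.64 = 0.3077 kJ/s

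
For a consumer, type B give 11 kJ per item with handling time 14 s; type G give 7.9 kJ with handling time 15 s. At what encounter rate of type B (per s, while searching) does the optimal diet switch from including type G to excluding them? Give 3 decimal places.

0.145 per s

Drop type G once their profitability E₂/h₂ falls below the rate achievable on type B alone: E₂/h₂ = λE₁/(1 + λh₁).
Solve for λ: λE₁h₂ = E₂(1 + λh₁) → λ(E₁h₂ − E₂h₁) = E₂ → λ = E₂/(E₁h₂ − E₂h₁).
λ = 7.9/(11×15 − 7.9×14) = 7.9/54.4 = 0.1452 per s.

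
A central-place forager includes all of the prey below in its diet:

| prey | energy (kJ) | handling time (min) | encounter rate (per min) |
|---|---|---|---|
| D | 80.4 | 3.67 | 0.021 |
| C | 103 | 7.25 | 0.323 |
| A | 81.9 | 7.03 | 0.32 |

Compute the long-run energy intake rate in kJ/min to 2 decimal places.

R = Σλ_iE_i / (1 + Σλ_ih_i)
Numerator: 0.021×80.4 + 0.323×103 + 0.32×81.9 = 61.17
Denominator: 1 + 0.021×3.67 + 0.323×7.25 + 0.32×7.03 = 5.668
R = 61.17/5.668 = 10.79 kJ/min

10.79 kJ/min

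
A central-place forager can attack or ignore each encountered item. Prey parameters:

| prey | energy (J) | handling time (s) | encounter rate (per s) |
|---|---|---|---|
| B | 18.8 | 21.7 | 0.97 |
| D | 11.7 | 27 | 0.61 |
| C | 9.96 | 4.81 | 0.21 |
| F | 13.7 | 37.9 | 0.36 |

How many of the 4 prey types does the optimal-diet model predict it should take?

Rank by E/h (J/s): C 2.07, B 0.866, D 0.433, F 0.361. Include each in turn until the next type's E/h falls below the running intake rate.
Rate on top 1: 1.041. B: 0.866 < 1.041 → exclude; stop.
Optimal diet: C — 1 of 4 types.

1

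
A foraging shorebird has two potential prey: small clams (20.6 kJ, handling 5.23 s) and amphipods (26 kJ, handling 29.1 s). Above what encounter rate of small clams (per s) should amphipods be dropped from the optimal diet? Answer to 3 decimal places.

0.056 per s

Drop amphipods once their profitability E₂/h₂ falls below the rate achievable on small clams alone: E₂/h₂ = λE₁/(1 + λh₁).
Solve for λ: λE₁h₂ = E₂(1 + λh₁) → λ(E₁h₂ − E₂h₁) = E₂ → λ = E₂/(E₁h₂ − E₂h₁).
λ = 26/(20.6×29.1 − 26×5.23) = 26/463.5 = 0.0561 per s.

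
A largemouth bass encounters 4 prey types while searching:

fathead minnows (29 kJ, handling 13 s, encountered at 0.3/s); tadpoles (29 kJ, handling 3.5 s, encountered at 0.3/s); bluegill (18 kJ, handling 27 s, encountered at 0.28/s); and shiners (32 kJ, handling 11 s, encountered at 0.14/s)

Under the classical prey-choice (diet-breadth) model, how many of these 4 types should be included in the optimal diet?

1

Rank by E/h (kJ/s): tadpoles 8.29, shiners 2.91, fathead minnows 2.23, bluegill 0.667. Include each in turn until the next type's E/h falls below the running intake rate.
Rate on top 1: 4.244. shiners: 2.91 < 4.244 → exclude; stop.
Optimal diet: tadpoles — 1 of 4 types.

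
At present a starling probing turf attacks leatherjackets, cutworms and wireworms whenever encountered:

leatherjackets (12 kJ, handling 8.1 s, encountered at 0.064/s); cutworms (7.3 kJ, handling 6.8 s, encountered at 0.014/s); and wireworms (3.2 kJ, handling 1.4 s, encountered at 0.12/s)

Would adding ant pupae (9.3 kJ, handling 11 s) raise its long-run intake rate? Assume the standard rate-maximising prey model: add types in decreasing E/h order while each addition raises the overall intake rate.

On leatherjackets, cutworms and wireworms alone, R = ΣλE/(1+Σλh) = 1.254/1.782 = 0.704 kJ/s.
Profitability of ant pupae: 9.3/11 = 0.8455 kJ/s.
Since 0.8455 > R, including ant pupae increases the long-run rate.

Yes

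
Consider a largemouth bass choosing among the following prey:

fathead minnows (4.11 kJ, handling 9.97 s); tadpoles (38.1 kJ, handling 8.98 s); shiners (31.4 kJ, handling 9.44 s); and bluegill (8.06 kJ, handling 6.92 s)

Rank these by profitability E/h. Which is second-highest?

In descending order of E/h:
tadpoles: 38.1/8.98 = 4.24 kJ/s
shiners: 31.4/9.44 = 3.33 kJ/s
bluegill: 8.06/6.92 = 1.16 kJ/s
fathead minnows: 4.11/9.97 = 0.412 kJ/s

shiners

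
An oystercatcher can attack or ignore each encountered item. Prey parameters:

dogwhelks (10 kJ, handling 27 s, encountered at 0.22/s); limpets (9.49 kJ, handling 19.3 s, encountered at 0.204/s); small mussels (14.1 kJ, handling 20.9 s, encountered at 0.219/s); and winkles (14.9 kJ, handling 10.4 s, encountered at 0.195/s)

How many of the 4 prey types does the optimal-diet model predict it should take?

E/h in descending order: winkles 1.43, small mussels 0.675, limpets 0.492, dogwhelks 0.37 kJ/s. The optimal diet is the largest prefix of this list for which every included type satisfies E_i/h_i > R on the types above it.
Rate on top 1: 0.9595. small mussels: 0.675 < 0.9595 → exclude; stop.
Optimal diet: winkles — 1 of 4 types.

1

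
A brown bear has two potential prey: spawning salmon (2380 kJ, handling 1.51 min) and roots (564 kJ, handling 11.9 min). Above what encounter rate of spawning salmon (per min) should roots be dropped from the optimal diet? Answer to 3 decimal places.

0.021 per min

The zero-one rule: include roots iff E₂/h₂ > λE₁/(1+λh₁). Equality gives the switch point.
λE₁h₂ = E₂ + λE₂h₁ ⇒ λ = E₂/(E₁h₂ − E₂h₁) = 564/(2.832e+04 − 851.6) = 0.02053 per min.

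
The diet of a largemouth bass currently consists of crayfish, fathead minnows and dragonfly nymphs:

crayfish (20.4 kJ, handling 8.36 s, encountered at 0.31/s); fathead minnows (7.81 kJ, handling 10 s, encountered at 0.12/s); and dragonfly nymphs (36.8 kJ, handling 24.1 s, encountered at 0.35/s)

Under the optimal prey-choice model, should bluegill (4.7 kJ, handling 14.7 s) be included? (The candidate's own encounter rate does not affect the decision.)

On crayfish, fathead minnows and dragonfly nymphs alone, R = ΣλE/(1+Σλh) = 20.14/13.23 = 1.523 kJ/s.
bluegill: E/h = 4.7/14.7 = 0.3197 kJ/s.
0.3197 < 1.523, so adding bluegill would lower the average — exclude it.

No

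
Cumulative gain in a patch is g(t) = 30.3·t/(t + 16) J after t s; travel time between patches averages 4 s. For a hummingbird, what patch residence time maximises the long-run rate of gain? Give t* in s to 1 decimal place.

8.0 s

Maximise g(t)/(T+t): set derivative to zero → g'(t)(T+t) = g(t).
g'(t) = 30.3·16/(t + 16)². Setting 30.3·16/(t+16)² = 30.3t/[(t+16)(4+t)] gives 16(4+t) = t(t+16), so t² = 16×4 = 64.
t* = √64 = 8 s.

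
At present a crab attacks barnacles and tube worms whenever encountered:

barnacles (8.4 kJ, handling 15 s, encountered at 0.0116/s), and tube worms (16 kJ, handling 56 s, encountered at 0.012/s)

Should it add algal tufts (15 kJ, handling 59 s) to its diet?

Yes

On barnacles and tube worms alone, R = ΣλE/(1+Σλh) = 0.2894/1.846 = 0.1568 kJ/s.
algal tufts: E/h = 15/59 = 0.2542 kJ/s.
Since 0.2542 > R, including algal tufts increases the long-run rate.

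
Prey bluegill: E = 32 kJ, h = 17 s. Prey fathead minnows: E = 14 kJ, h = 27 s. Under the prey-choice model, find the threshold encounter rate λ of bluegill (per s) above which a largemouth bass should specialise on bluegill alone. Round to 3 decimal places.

The zero-one rule: include fathead minnows iff E₂/h₂ > λE₁/(1+λh₁). Equality gives the switch point.
λE₁h₂ = E₂ + λE₂h₁ ⇒ λ = E₂/(E₁h₂ − E₂h₁) = 14/(864 − 238) = 0.02236 per s.

0.022 per s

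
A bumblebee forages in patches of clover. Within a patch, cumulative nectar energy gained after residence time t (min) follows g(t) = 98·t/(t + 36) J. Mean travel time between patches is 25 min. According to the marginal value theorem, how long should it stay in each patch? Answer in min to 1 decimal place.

30.0 min

By the marginal value theorem, leave when the instantaneous gain rate g'(t) equals the habitat-wide average g(t)/(T + t).
g'(t) = 98·36/(t + 36)². Setting 98·36/(t+36)² = 98t/[(t+36)(25+t)] gives 36(25+t) = t(t+36), so t² = 36×25 = 900.
t* = √900 = 30 min.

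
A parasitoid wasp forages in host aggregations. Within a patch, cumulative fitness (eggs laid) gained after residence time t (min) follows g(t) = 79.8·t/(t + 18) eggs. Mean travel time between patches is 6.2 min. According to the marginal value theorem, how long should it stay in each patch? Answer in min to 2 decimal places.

10.56 min

Maximise g(t)/(T+t): set derivative to zero → g'(t)(T+t) = g(t).
g'(t) = 79.8·18/(t + 18)². Setting 79.8·18/(t+18)² = 79.8t/[(t+18)(6.2+t)] gives 18(6.2+t) = t(t+18), so t² = 18×6.2 = 111.6.
t* = √111.6 = 10.56 min.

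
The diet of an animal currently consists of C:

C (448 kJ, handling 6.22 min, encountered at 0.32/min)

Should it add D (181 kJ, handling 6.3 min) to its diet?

On C alone, R = ΣλE/(1+Σλh) = 143.4/2.99 = 47.94 kJ/min.
Profitability of D: 181/6.3 = 28.73 kJ/min.
28.73 < 47.94, so adding D would lower the average — exclude it.

No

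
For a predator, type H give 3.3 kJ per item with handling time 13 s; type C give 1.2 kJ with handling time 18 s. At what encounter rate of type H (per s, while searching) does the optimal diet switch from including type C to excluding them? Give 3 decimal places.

At the threshold, the rate on type H alone equals the profitability of type C: λ·3.3/(1 + λ·13) = 1.2/18 = 0.06667.
Rearranging, λ(3.3 − 0.06667×13) = 0.06667, so λ = 0.06667/2.433 = 0.0274 per s.

0.027 per s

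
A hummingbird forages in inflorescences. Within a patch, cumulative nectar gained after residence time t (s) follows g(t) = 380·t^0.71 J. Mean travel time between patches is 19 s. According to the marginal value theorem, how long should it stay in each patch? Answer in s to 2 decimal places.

46.52 s

Optimal t* satisfies g'(t*) = g(t*)/(T + t*).
g'(t) = 0.71·380·t^-0.29. Setting 0.71·380·t^-0.29 = 380·t^0.71/(19+t) gives 0.71(19+t) = t, so 0.29·t = 0.71×19.
t* = 0.71×19/0.29 = 46.52 s.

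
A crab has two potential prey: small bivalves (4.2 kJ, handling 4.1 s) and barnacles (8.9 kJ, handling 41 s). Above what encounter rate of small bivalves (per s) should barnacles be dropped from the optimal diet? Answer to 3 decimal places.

Drop barnacles once their profitability E₂/h₂ falls below the rate achievable on small bivalves alone: E₂/h₂ = λE₁/(1 + λh₁).
Solve for λ: λE₁h₂ = E₂(1 + λh₁) → λ(E₁h₂ − E₂h₁) = E₂ → λ = E₂/(E₁h₂ − E₂h₁).
λ = 8.9/(4.2×41 − 8.9×4.1) = 8.9/135.7 = 0.06558 per s.

0.066 per s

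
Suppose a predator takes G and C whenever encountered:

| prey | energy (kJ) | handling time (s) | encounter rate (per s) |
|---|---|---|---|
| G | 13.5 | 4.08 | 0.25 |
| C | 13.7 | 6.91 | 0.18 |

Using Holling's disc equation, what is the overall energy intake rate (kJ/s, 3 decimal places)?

1.790 kJ/s

Energy encountered per unit search time: 0.25×13.5 + 0.18×13.7 = 5.841 kJ/s.
Handling time per unit search time: 0.25×4.08 + 0.18×6.91 = 2.264.
Rate = 5.841/(1 + 2.264) = 1.79 kJ/s.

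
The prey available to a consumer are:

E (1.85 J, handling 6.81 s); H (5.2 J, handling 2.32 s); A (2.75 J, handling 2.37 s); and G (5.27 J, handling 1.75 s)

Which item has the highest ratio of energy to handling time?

G

Profitability E/h (J/s): E = 1.85/6.81 = 0.272, H = 5.2/2.32 = 2.24, A = 2.75/2.37 = 1.16, G = 5.27/1.75 = 3.01.
Ranked: G > H > A > E.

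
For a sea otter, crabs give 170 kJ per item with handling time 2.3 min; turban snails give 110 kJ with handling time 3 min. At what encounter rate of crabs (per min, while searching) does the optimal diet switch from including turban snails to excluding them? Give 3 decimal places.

0.428 per min

Drop turban snails once their profitability E₂/h₂ falls below the rate achievable on crabs alone: E₂/h₂ = λE₁/(1 + λh₁).
Solve for λ: λE₁h₂ = E₂(1 + λh₁) → λ(E₁h₂ − E₂h₁) = E₂ → λ = E₂/(E₁h₂ − E₂h₁).
λ = 110/(170×3 − 110×2.3) = 110/257 = 0.428 per min.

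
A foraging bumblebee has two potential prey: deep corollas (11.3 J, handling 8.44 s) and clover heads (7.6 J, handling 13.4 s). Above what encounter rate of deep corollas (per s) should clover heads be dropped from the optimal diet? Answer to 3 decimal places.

0.087 per s

At the threshold, the rate on deep corollas alone equals the profitability of clover heads: λ·11.3/(1 + λ·8.44) = 7.6/13.4 = 0.5672.
Rearranging, λ(11.3 − 0.5672×8.44) = 0.5672, so λ = 0.5672/6.513 = 0.08708 per s.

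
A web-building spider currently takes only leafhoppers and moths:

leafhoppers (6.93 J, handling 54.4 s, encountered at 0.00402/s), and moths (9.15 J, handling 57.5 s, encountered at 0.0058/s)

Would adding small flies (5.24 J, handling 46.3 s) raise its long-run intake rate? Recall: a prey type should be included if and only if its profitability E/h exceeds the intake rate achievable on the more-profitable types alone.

Yes

Intake rate on the current diet: R = (0.00402×6.93 + 0.0058×9.15) / (1 + 0.00402×54.4 + 0.0058×57.5) = 0.08093/1.552 = 0.05214 J/s.
Profitability of small flies: 5.24/46.3 = 0.1132 J/s.
Since 0.1132 > R, including small flies increases the long-run rate.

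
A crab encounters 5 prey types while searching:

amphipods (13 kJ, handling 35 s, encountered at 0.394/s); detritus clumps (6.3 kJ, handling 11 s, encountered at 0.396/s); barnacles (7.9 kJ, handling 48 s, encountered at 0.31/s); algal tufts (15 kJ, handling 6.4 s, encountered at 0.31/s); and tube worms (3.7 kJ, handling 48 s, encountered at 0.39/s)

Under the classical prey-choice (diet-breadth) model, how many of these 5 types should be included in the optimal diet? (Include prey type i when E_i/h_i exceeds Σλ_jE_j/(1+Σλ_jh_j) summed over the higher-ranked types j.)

1

E/h in descending order: algal tufts 2.34, detritus clumps 0.573, amphipods 0.371, barnacles 0.165, tube worms 0.0771 kJ/s. The optimal diet is the largest prefix of this list for which every included type satisfies E_i/h_i > R on the types above it.
Rate on top 1: 1.558. detritus clumps: 0.573 < 1.558 → exclude; stop.
Optimal diet: algal tufts — 1 of 5 types.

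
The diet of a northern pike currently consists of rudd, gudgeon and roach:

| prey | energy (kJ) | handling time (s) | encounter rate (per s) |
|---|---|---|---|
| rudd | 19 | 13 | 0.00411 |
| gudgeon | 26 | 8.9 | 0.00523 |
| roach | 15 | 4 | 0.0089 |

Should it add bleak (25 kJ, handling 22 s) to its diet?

Yes

Intake rate on the current diet: R = (0.00411×19 + 0.00523×26 + 0.0089×15) / (1 + 0.00411×13 + 0.00523×8.9 + 0.0089×4) = 0.3476/1.136 = 0.3061 kJ/s.
Profitability of bleak: 25/22 = 1.136 kJ/s.
1.136 > 0.3061, so adding bleak raises the average — include it.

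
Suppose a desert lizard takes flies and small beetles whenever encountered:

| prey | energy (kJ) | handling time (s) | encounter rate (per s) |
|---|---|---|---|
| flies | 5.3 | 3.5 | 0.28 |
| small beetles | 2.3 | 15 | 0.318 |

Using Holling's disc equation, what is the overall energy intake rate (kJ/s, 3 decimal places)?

0.328 kJ/s

R = Σλ_iE_i / (1 + Σλ_ih_i)
Numerator: 0.28×5.3 + 0.318×2.3 = 2.215
Denominator: 1 + 0.28×3.5 + 0.318×15 = 6.75
R = 2.215/6.75 = 0.3282 kJ/s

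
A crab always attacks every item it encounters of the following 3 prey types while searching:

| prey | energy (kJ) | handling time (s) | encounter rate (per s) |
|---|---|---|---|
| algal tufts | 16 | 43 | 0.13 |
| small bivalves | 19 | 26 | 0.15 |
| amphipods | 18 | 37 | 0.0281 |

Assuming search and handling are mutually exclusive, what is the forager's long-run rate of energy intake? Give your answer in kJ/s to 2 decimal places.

R = (0.13×16 + 0.15×19 + 0.0281×18) / (1 + 0.13×43 + 0.15×26 + 0.0281×37) = 5.436/11.53 = 0.4715 kJ/s.

0.47 kJ/s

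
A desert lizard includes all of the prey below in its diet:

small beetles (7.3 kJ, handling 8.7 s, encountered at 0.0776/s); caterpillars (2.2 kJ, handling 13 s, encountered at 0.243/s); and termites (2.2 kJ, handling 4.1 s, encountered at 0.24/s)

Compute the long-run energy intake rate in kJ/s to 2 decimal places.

0.28 kJ/s

R = Σλ_iE_i / (1 + Σλ_ih_i)
Numerator: 0.0776×7.3 + 0.243×2.2 + 0.24×2.2 = 1.629
Denominator: 1 + 0.0776×8.7 + 0.243×13 + 0.24×4.1 = 5.818
R = 1.629/5.818 = 0.28 kJ/s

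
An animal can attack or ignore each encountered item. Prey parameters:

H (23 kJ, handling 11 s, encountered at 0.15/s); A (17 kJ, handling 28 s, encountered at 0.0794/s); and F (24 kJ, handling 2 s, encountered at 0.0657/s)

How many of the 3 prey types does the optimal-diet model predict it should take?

2

Profitabilities (E/h, kJ/s): F 12, H 2.09, A 0.607. Add prey in this order while the next type's profitability exceeds the intake rate on those already taken.
Rate on top 1: 1.394. H: 2.09 > 1.394 → include.
Rate on top 2: 1.807. A: 0.607 < 1.807 → exclude; stop.
Optimal diet: F, H — 2 of 3 types.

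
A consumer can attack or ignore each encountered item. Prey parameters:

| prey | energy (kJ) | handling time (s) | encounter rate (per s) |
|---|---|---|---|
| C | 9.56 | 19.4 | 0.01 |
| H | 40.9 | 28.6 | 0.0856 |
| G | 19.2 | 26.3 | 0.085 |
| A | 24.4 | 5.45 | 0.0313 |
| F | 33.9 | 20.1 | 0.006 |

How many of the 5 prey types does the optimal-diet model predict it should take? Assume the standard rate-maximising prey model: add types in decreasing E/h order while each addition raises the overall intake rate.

3

E/h in descending order: A 4.48, F 1.69, H 1.43, G 0.73, C 0.493 kJ/s. The optimal diet is the largest prefix of this list for which every included type satisfies E_i/h_i > R on the types above it.
Rate on top 1: 0.6524. F: 1.69 > 0.6524 → include.
Rate on top 2: 0.749. H: 1.43 > 0.749 → include.
Rate on top 3: 1.195. G: 0.73 < 1.195 → exclude; stop.
Optimal diet: A, F, H — 3 of 5 types.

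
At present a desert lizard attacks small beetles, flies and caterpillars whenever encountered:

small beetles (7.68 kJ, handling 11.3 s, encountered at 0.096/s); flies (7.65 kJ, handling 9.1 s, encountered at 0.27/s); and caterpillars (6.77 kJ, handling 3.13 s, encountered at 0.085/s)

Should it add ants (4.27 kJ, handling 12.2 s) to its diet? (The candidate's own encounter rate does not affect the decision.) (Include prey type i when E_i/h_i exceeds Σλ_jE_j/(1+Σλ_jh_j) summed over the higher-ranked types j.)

No

Current rate: (0.096×7.68 + 0.27×7.65 + 0.085×6.77)/(1 + 0.096×11.3 + 0.27×9.1 + 0.085×3.13) = 0.7026 kJ/s.
ants: E/h = 4.27/12.2 = 0.35 kJ/s.
Since 0.35 < R, time spent handling ants is better spent searching.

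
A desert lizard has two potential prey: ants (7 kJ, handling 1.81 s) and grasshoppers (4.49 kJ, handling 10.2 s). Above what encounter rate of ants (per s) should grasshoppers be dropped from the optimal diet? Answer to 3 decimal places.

The zero-one rule: include grasshoppers iff E₂/h₂ > λE₁/(1+λh₁). Equality gives the switch point.
λE₁h₂ = E₂ + λE₂h₁ ⇒ λ = E₂/(E₁h₂ − E₂h₁) = 4.49/(71.4 − 8.127) = 0.07096 per s.

0.071 per s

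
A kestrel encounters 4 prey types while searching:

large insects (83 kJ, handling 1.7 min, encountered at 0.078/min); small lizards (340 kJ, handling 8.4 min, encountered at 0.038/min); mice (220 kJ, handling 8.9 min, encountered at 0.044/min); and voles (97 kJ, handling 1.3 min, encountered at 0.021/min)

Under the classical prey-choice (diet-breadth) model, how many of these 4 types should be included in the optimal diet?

4

Profitabilities (E/h, kJ/min): voles 74.6, large insects 48.8, small lizards 40.5, mice 24.7. Add prey in this order while the next type's profitability exceeds the intake rate on those already taken.
Rate on top 1: 1.983. large insects: 48.8 > 1.983 → include.
Rate on top 2: 7.338. small lizards: 40.5 > 7.338 → include.
Rate on top 3: 14.49. mice: 24.7 > 14.49 → include.
Optimal diet: voles, large insects, small lizards, mice — 4 of 4 types.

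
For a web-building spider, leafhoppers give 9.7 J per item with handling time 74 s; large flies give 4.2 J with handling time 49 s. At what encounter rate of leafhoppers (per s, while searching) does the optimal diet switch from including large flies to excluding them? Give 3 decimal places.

Drop large flies once their profitability E₂/h₂ falls below the rate achievable on leafhoppers alone: E₂/h₂ = λE₁/(1 + λh₁).
Solve for λ: λE₁h₂ = E₂(1 + λh₁) → λ(E₁h₂ − E₂h₁) = E₂ → λ = E₂/(E₁h₂ − E₂h₁).
λ = 4.2/(9.7×49 − 4.2×74) = 4.2/164.5 = 0.02553 per s.

0.026 per s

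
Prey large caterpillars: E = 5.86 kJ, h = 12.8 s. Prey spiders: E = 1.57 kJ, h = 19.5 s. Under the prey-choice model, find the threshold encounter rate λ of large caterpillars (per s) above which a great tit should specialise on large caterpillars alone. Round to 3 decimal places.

0.017 per s

At the threshold, the rate on large caterpillars alone equals the profitability of spiders: λ·5.86/(1 + λ·12.8) = 1.57/19.5 = 0.08051.
Rearranging, λ(5.86 − 0.08051×12.8) = 0.08051, so λ = 0.08051/4.829 = 0.01667 per s.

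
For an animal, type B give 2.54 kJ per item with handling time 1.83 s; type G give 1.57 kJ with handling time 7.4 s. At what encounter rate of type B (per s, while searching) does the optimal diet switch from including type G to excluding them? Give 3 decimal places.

At the threshold, the rate on type B alone equals the profitability of type G: λ·2.54/(1 + λ·1.83) = 1.57/7.4 = 0.2122.
Rearranging, λ(2.54 − 0.2122×1.83) = 0.2122, so λ = 0.2122/2.152 = 0.0986 per s.

0.099 per s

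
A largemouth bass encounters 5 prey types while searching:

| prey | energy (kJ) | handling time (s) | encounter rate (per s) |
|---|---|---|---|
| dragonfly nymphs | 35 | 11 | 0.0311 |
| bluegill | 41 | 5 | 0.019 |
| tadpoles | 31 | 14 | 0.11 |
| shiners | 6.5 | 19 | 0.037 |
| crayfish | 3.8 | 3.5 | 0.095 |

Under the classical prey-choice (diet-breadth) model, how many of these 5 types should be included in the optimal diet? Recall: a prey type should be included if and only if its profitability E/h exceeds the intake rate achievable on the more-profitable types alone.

3

Rank by E/h (kJ/s): bluegill 8.2, dragonfly nymphs 3.18, tadpoles 2.21, crayfish 1.09, shiners 0.342. Include each in turn until the next type's E/h falls below the running intake rate.
Rate on top 1: 0.7114. dragonfly nymphs: 3.18 > 0.7114 → include.
Rate on top 2: 1.299. tadpoles: 2.21 > 1.299 → include.
Rate on top 3: 1.773. crayfish: 1.09 < 1.773 → exclude; stop.
Optimal diet: bluegill, dragonfly nymphs, tadpoles — 3 of 5 types.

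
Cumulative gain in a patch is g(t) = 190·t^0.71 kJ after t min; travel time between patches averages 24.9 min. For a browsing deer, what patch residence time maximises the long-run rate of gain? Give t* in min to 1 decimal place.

61.0 min

Optimal t* satisfies g'(t*) = g(t*)/(T + t*).
g'(t) = 0.71·190·t^-0.29. Setting 0.71·190·t^-0.29 = 190·t^0.71/(24.9+t) gives 0.71(24.9+t) = t, so 0.29·t = 0.71×24.9.
t* = 0.71×24.9/0.29 = 60.96 min.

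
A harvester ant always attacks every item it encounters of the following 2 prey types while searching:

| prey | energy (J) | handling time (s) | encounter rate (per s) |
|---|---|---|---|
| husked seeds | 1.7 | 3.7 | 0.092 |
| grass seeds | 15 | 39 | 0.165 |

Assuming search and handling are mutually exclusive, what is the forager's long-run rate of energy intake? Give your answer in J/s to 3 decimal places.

R = (0.092×1.7 + 0.165×15) / (1 + 0.092×3.7 + 0.165×39) = 2.631/7.775 = 0.3384 J/s.

0.338 J/s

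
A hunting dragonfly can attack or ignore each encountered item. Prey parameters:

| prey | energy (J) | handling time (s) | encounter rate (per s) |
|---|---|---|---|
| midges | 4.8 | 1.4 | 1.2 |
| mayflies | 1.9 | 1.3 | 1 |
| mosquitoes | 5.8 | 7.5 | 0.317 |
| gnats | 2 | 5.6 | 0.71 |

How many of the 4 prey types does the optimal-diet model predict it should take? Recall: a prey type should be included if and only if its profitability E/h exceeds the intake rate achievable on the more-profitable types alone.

1

Rank by E/h (J/s): midges 3.43, mayflies 1.46, mosquitoes 0.773, gnats 0.357. Include each in turn until the next type's E/h falls below the running intake rate.
Rate on top 1: 2.149. mayflies: 1.46 < 2.149 → exclude; stop.
Optimal diet: midges — 1 of 4 types.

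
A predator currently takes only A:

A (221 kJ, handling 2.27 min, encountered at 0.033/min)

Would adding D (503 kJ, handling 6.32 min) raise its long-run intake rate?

Intake rate on the current diet: R = (0.033×221) / (1 + 0.033×2.27) = 7.293/1.075 = 6.785 kJ/min.
Profitability of D: 503/6.32 = 79.59 kJ/min.
79.59 > 6.785, so adding D raises the average — include it.

Yes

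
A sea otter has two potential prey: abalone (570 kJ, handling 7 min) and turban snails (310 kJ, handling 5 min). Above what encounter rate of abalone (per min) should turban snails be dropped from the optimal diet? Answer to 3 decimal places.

0.456 per min

The zero-one rule: include turban snails iff E₂/h₂ > λE₁/(1+λh₁). Equality gives the switch point.
λE₁h₂ = E₂ + λE₂h₁ ⇒ λ = E₂/(E₁h₂ − E₂h₁) = 310/(2850 − 2170) = 0.4559 per min.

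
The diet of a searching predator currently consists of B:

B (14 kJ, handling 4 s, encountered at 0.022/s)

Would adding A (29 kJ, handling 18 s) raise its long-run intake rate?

On B alone, R = ΣλE/(1+Σλh) = 0.308/1.088 = 0.2831 kJ/s.
Profitability of A: 29/18 = 1.611 kJ/s.
1.611 > 0.2831, so adding A raises the average — include it.

Yes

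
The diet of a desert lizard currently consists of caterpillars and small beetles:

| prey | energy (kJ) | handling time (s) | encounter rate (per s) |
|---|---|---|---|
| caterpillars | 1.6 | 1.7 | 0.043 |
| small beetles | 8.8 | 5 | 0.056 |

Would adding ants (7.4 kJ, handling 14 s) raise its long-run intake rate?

Yes

Current rate: (0.043×1.6 + 0.056×8.8)/(1 + 0.043×1.7 + 0.056×5) = 0.415 kJ/s.
Profitability of ants: 7.4/14 = 0.5286 kJ/s.
Since 0.5286 > R, including ants increases the long-run rate.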